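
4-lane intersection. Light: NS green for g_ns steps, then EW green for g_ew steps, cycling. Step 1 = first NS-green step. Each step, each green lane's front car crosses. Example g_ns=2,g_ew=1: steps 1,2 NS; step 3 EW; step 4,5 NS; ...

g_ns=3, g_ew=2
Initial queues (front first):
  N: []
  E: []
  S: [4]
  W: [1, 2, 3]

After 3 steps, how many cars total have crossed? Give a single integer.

Answer: 1

Derivation:
Step 1 [NS]: N:empty,E:wait,S:car4-GO,W:wait | queues: N=0 E=0 S=0 W=3
Step 2 [NS]: N:empty,E:wait,S:empty,W:wait | queues: N=0 E=0 S=0 W=3
Step 3 [NS]: N:empty,E:wait,S:empty,W:wait | queues: N=0 E=0 S=0 W=3
Cars crossed by step 3: 1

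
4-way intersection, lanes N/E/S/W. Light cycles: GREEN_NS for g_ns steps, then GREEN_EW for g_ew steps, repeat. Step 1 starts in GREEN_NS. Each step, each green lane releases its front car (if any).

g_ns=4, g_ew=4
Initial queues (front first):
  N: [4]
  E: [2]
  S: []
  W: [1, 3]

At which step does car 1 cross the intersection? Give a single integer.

Step 1 [NS]: N:car4-GO,E:wait,S:empty,W:wait | queues: N=0 E=1 S=0 W=2
Step 2 [NS]: N:empty,E:wait,S:empty,W:wait | queues: N=0 E=1 S=0 W=2
Step 3 [NS]: N:empty,E:wait,S:empty,W:wait | queues: N=0 E=1 S=0 W=2
Step 4 [NS]: N:empty,E:wait,S:empty,W:wait | queues: N=0 E=1 S=0 W=2
Step 5 [EW]: N:wait,E:car2-GO,S:wait,W:car1-GO | queues: N=0 E=0 S=0 W=1
Step 6 [EW]: N:wait,E:empty,S:wait,W:car3-GO | queues: N=0 E=0 S=0 W=0
Car 1 crosses at step 5

5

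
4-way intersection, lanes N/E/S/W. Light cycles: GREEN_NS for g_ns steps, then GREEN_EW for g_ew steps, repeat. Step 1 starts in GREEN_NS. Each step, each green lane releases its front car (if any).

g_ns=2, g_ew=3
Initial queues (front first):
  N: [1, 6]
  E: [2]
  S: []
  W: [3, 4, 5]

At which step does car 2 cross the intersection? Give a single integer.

Step 1 [NS]: N:car1-GO,E:wait,S:empty,W:wait | queues: N=1 E=1 S=0 W=3
Step 2 [NS]: N:car6-GO,E:wait,S:empty,W:wait | queues: N=0 E=1 S=0 W=3
Step 3 [EW]: N:wait,E:car2-GO,S:wait,W:car3-GO | queues: N=0 E=0 S=0 W=2
Step 4 [EW]: N:wait,E:empty,S:wait,W:car4-GO | queues: N=0 E=0 S=0 W=1
Step 5 [EW]: N:wait,E:empty,S:wait,W:car5-GO | queues: N=0 E=0 S=0 W=0
Car 2 crosses at step 3

3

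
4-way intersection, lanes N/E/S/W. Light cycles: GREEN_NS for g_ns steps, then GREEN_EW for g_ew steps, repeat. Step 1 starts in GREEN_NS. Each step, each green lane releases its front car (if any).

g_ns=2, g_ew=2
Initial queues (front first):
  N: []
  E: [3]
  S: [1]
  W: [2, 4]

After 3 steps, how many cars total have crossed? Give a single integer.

Answer: 3

Derivation:
Step 1 [NS]: N:empty,E:wait,S:car1-GO,W:wait | queues: N=0 E=1 S=0 W=2
Step 2 [NS]: N:empty,E:wait,S:empty,W:wait | queues: N=0 E=1 S=0 W=2
Step 3 [EW]: N:wait,E:car3-GO,S:wait,W:car2-GO | queues: N=0 E=0 S=0 W=1
Cars crossed by step 3: 3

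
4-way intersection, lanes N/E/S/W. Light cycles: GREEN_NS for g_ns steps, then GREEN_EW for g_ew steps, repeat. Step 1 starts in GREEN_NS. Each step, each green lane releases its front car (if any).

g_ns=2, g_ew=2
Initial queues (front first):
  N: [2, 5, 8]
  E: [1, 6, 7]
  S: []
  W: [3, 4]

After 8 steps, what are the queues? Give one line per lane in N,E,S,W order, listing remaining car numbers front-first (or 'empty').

Step 1 [NS]: N:car2-GO,E:wait,S:empty,W:wait | queues: N=2 E=3 S=0 W=2
Step 2 [NS]: N:car5-GO,E:wait,S:empty,W:wait | queues: N=1 E=3 S=0 W=2
Step 3 [EW]: N:wait,E:car1-GO,S:wait,W:car3-GO | queues: N=1 E=2 S=0 W=1
Step 4 [EW]: N:wait,E:car6-GO,S:wait,W:car4-GO | queues: N=1 E=1 S=0 W=0
Step 5 [NS]: N:car8-GO,E:wait,S:empty,W:wait | queues: N=0 E=1 S=0 W=0
Step 6 [NS]: N:empty,E:wait,S:empty,W:wait | queues: N=0 E=1 S=0 W=0
Step 7 [EW]: N:wait,E:car7-GO,S:wait,W:empty | queues: N=0 E=0 S=0 W=0

N: empty
E: empty
S: empty
W: empty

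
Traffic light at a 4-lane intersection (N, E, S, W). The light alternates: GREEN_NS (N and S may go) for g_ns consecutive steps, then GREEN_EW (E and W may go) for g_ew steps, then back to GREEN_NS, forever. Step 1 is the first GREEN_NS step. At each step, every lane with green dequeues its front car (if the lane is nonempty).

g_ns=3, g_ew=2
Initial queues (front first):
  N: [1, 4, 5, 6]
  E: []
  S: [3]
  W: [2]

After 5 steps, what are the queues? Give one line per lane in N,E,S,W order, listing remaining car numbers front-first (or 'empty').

Step 1 [NS]: N:car1-GO,E:wait,S:car3-GO,W:wait | queues: N=3 E=0 S=0 W=1
Step 2 [NS]: N:car4-GO,E:wait,S:empty,W:wait | queues: N=2 E=0 S=0 W=1
Step 3 [NS]: N:car5-GO,E:wait,S:empty,W:wait | queues: N=1 E=0 S=0 W=1
Step 4 [EW]: N:wait,E:empty,S:wait,W:car2-GO | queues: N=1 E=0 S=0 W=0
Step 5 [EW]: N:wait,E:empty,S:wait,W:empty | queues: N=1 E=0 S=0 W=0

N: 6
E: empty
S: empty
W: empty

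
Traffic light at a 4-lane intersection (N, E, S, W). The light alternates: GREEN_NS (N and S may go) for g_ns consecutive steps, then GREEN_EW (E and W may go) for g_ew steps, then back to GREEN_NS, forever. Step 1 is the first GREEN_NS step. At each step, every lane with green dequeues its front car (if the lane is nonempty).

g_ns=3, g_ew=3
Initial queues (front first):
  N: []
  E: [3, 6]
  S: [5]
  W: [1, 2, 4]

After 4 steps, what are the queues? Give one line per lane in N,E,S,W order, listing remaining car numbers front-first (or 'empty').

Step 1 [NS]: N:empty,E:wait,S:car5-GO,W:wait | queues: N=0 E=2 S=0 W=3
Step 2 [NS]: N:empty,E:wait,S:empty,W:wait | queues: N=0 E=2 S=0 W=3
Step 3 [NS]: N:empty,E:wait,S:empty,W:wait | queues: N=0 E=2 S=0 W=3
Step 4 [EW]: N:wait,E:car3-GO,S:wait,W:car1-GO | queues: N=0 E=1 S=0 W=2

N: empty
E: 6
S: empty
W: 2 4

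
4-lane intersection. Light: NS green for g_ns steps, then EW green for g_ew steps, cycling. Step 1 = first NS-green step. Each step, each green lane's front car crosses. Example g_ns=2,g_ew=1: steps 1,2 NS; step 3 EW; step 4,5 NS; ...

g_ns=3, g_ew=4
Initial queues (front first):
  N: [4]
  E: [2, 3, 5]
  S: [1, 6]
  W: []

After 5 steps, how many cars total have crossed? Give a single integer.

Step 1 [NS]: N:car4-GO,E:wait,S:car1-GO,W:wait | queues: N=0 E=3 S=1 W=0
Step 2 [NS]: N:empty,E:wait,S:car6-GO,W:wait | queues: N=0 E=3 S=0 W=0
Step 3 [NS]: N:empty,E:wait,S:empty,W:wait | queues: N=0 E=3 S=0 W=0
Step 4 [EW]: N:wait,E:car2-GO,S:wait,W:empty | queues: N=0 E=2 S=0 W=0
Step 5 [EW]: N:wait,E:car3-GO,S:wait,W:empty | queues: N=0 E=1 S=0 W=0
Cars crossed by step 5: 5

Answer: 5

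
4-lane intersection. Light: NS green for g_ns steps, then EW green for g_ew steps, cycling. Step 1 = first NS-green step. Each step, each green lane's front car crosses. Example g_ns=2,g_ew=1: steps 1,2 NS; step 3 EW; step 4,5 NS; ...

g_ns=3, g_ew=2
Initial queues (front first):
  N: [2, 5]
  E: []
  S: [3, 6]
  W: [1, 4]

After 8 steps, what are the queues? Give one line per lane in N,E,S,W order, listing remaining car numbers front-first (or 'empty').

Step 1 [NS]: N:car2-GO,E:wait,S:car3-GO,W:wait | queues: N=1 E=0 S=1 W=2
Step 2 [NS]: N:car5-GO,E:wait,S:car6-GO,W:wait | queues: N=0 E=0 S=0 W=2
Step 3 [NS]: N:empty,E:wait,S:empty,W:wait | queues: N=0 E=0 S=0 W=2
Step 4 [EW]: N:wait,E:empty,S:wait,W:car1-GO | queues: N=0 E=0 S=0 W=1
Step 5 [EW]: N:wait,E:empty,S:wait,W:car4-GO | queues: N=0 E=0 S=0 W=0

N: empty
E: empty
S: empty
W: empty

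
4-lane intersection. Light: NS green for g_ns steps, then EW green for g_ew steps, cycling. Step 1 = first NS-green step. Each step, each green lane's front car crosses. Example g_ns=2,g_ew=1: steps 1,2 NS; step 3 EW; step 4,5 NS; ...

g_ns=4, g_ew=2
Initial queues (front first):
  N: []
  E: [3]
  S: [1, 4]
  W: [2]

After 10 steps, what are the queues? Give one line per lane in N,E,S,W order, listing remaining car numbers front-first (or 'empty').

Step 1 [NS]: N:empty,E:wait,S:car1-GO,W:wait | queues: N=0 E=1 S=1 W=1
Step 2 [NS]: N:empty,E:wait,S:car4-GO,W:wait | queues: N=0 E=1 S=0 W=1
Step 3 [NS]: N:empty,E:wait,S:empty,W:wait | queues: N=0 E=1 S=0 W=1
Step 4 [NS]: N:empty,E:wait,S:empty,W:wait | queues: N=0 E=1 S=0 W=1
Step 5 [EW]: N:wait,E:car3-GO,S:wait,W:car2-GO | queues: N=0 E=0 S=0 W=0

N: empty
E: empty
S: empty
W: empty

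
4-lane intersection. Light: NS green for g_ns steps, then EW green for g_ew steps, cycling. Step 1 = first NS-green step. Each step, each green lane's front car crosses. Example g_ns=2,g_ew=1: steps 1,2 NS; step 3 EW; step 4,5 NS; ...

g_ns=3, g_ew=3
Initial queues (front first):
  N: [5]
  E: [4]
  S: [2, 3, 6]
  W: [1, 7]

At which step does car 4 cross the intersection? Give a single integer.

Step 1 [NS]: N:car5-GO,E:wait,S:car2-GO,W:wait | queues: N=0 E=1 S=2 W=2
Step 2 [NS]: N:empty,E:wait,S:car3-GO,W:wait | queues: N=0 E=1 S=1 W=2
Step 3 [NS]: N:empty,E:wait,S:car6-GO,W:wait | queues: N=0 E=1 S=0 W=2
Step 4 [EW]: N:wait,E:car4-GO,S:wait,W:car1-GO | queues: N=0 E=0 S=0 W=1
Step 5 [EW]: N:wait,E:empty,S:wait,W:car7-GO | queues: N=0 E=0 S=0 W=0
Car 4 crosses at step 4

4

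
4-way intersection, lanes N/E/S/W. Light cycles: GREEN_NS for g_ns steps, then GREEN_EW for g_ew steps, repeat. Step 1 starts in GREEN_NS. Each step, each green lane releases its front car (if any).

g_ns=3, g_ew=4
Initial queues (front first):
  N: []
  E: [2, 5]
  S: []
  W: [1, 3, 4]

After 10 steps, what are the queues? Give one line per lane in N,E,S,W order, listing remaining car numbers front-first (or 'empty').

Step 1 [NS]: N:empty,E:wait,S:empty,W:wait | queues: N=0 E=2 S=0 W=3
Step 2 [NS]: N:empty,E:wait,S:empty,W:wait | queues: N=0 E=2 S=0 W=3
Step 3 [NS]: N:empty,E:wait,S:empty,W:wait | queues: N=0 E=2 S=0 W=3
Step 4 [EW]: N:wait,E:car2-GO,S:wait,W:car1-GO | queues: N=0 E=1 S=0 W=2
Step 5 [EW]: N:wait,E:car5-GO,S:wait,W:car3-GO | queues: N=0 E=0 S=0 W=1
Step 6 [EW]: N:wait,E:empty,S:wait,W:car4-GO | queues: N=0 E=0 S=0 W=0

N: empty
E: empty
S: empty
W: empty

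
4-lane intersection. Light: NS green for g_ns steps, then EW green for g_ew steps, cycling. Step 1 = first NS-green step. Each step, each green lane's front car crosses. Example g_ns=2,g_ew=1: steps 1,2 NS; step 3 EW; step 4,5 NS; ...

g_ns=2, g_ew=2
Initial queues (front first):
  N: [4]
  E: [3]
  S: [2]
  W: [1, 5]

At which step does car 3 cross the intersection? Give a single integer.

Step 1 [NS]: N:car4-GO,E:wait,S:car2-GO,W:wait | queues: N=0 E=1 S=0 W=2
Step 2 [NS]: N:empty,E:wait,S:empty,W:wait | queues: N=0 E=1 S=0 W=2
Step 3 [EW]: N:wait,E:car3-GO,S:wait,W:car1-GO | queues: N=0 E=0 S=0 W=1
Step 4 [EW]: N:wait,E:empty,S:wait,W:car5-GO | queues: N=0 E=0 S=0 W=0
Car 3 crosses at step 3

3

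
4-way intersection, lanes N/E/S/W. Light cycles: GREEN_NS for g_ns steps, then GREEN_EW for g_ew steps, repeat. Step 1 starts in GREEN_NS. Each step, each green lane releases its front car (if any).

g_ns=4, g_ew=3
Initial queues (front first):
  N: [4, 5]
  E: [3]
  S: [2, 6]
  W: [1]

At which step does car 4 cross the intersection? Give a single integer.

Step 1 [NS]: N:car4-GO,E:wait,S:car2-GO,W:wait | queues: N=1 E=1 S=1 W=1
Step 2 [NS]: N:car5-GO,E:wait,S:car6-GO,W:wait | queues: N=0 E=1 S=0 W=1
Step 3 [NS]: N:empty,E:wait,S:empty,W:wait | queues: N=0 E=1 S=0 W=1
Step 4 [NS]: N:empty,E:wait,S:empty,W:wait | queues: N=0 E=1 S=0 W=1
Step 5 [EW]: N:wait,E:car3-GO,S:wait,W:car1-GO | queues: N=0 E=0 S=0 W=0
Car 4 crosses at step 1

1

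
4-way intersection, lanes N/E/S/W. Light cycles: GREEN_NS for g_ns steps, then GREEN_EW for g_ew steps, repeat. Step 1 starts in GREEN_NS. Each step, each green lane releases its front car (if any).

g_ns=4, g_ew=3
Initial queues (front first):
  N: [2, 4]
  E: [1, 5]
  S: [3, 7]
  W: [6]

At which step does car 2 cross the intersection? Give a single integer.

Step 1 [NS]: N:car2-GO,E:wait,S:car3-GO,W:wait | queues: N=1 E=2 S=1 W=1
Step 2 [NS]: N:car4-GO,E:wait,S:car7-GO,W:wait | queues: N=0 E=2 S=0 W=1
Step 3 [NS]: N:empty,E:wait,S:empty,W:wait | queues: N=0 E=2 S=0 W=1
Step 4 [NS]: N:empty,E:wait,S:empty,W:wait | queues: N=0 E=2 S=0 W=1
Step 5 [EW]: N:wait,E:car1-GO,S:wait,W:car6-GO | queues: N=0 E=1 S=0 W=0
Step 6 [EW]: N:wait,E:car5-GO,S:wait,W:empty | queues: N=0 E=0 S=0 W=0
Car 2 crosses at step 1

1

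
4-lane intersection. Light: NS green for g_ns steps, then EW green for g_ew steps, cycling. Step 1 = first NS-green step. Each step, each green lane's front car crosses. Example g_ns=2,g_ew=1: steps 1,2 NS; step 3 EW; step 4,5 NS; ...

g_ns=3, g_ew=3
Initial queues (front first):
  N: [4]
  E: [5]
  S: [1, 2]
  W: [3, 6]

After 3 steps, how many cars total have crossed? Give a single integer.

Answer: 3

Derivation:
Step 1 [NS]: N:car4-GO,E:wait,S:car1-GO,W:wait | queues: N=0 E=1 S=1 W=2
Step 2 [NS]: N:empty,E:wait,S:car2-GO,W:wait | queues: N=0 E=1 S=0 W=2
Step 3 [NS]: N:empty,E:wait,S:empty,W:wait | queues: N=0 E=1 S=0 W=2
Cars crossed by step 3: 3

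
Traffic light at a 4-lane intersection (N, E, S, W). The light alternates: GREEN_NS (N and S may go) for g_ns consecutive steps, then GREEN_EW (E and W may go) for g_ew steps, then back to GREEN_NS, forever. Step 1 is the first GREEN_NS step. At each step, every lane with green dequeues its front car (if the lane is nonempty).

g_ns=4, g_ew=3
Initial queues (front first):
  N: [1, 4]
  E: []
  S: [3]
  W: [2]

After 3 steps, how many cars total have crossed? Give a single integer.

Step 1 [NS]: N:car1-GO,E:wait,S:car3-GO,W:wait | queues: N=1 E=0 S=0 W=1
Step 2 [NS]: N:car4-GO,E:wait,S:empty,W:wait | queues: N=0 E=0 S=0 W=1
Step 3 [NS]: N:empty,E:wait,S:empty,W:wait | queues: N=0 E=0 S=0 W=1
Cars crossed by step 3: 3

Answer: 3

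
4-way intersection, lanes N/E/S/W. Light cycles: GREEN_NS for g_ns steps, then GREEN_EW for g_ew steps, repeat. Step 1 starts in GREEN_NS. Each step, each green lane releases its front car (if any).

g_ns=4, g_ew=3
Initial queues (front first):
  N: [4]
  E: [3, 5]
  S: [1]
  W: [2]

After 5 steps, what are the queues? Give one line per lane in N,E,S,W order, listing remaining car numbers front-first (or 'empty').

Step 1 [NS]: N:car4-GO,E:wait,S:car1-GO,W:wait | queues: N=0 E=2 S=0 W=1
Step 2 [NS]: N:empty,E:wait,S:empty,W:wait | queues: N=0 E=2 S=0 W=1
Step 3 [NS]: N:empty,E:wait,S:empty,W:wait | queues: N=0 E=2 S=0 W=1
Step 4 [NS]: N:empty,E:wait,S:empty,W:wait | queues: N=0 E=2 S=0 W=1
Step 5 [EW]: N:wait,E:car3-GO,S:wait,W:car2-GO | queues: N=0 E=1 S=0 W=0

N: empty
E: 5
S: empty
W: empty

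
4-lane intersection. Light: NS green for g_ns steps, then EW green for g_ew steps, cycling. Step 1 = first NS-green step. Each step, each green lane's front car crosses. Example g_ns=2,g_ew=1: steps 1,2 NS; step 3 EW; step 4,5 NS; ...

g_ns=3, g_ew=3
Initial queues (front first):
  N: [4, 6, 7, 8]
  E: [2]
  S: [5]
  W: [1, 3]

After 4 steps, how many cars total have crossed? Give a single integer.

Step 1 [NS]: N:car4-GO,E:wait,S:car5-GO,W:wait | queues: N=3 E=1 S=0 W=2
Step 2 [NS]: N:car6-GO,E:wait,S:empty,W:wait | queues: N=2 E=1 S=0 W=2
Step 3 [NS]: N:car7-GO,E:wait,S:empty,W:wait | queues: N=1 E=1 S=0 W=2
Step 4 [EW]: N:wait,E:car2-GO,S:wait,W:car1-GO | queues: N=1 E=0 S=0 W=1
Cars crossed by step 4: 6

Answer: 6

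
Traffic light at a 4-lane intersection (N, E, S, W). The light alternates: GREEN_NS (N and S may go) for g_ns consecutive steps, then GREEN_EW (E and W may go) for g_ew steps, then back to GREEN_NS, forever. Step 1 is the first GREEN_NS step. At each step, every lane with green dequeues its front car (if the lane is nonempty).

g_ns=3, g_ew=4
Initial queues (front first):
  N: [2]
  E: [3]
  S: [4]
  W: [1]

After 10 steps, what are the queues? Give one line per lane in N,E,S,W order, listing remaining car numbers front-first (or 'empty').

Step 1 [NS]: N:car2-GO,E:wait,S:car4-GO,W:wait | queues: N=0 E=1 S=0 W=1
Step 2 [NS]: N:empty,E:wait,S:empty,W:wait | queues: N=0 E=1 S=0 W=1
Step 3 [NS]: N:empty,E:wait,S:empty,W:wait | queues: N=0 E=1 S=0 W=1
Step 4 [EW]: N:wait,E:car3-GO,S:wait,W:car1-GO | queues: N=0 E=0 S=0 W=0

N: empty
E: empty
S: empty
W: empty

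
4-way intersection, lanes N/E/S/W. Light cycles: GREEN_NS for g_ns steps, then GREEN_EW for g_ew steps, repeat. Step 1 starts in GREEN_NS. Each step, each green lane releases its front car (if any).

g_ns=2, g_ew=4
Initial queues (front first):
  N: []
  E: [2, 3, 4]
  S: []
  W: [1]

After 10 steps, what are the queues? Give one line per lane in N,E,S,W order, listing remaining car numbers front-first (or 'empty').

Step 1 [NS]: N:empty,E:wait,S:empty,W:wait | queues: N=0 E=3 S=0 W=1
Step 2 [NS]: N:empty,E:wait,S:empty,W:wait | queues: N=0 E=3 S=0 W=1
Step 3 [EW]: N:wait,E:car2-GO,S:wait,W:car1-GO | queues: N=0 E=2 S=0 W=0
Step 4 [EW]: N:wait,E:car3-GO,S:wait,W:empty | queues: N=0 E=1 S=0 W=0
Step 5 [EW]: N:wait,E:car4-GO,S:wait,W:empty | queues: N=0 E=0 S=0 W=0

N: empty
E: empty
S: empty
W: empty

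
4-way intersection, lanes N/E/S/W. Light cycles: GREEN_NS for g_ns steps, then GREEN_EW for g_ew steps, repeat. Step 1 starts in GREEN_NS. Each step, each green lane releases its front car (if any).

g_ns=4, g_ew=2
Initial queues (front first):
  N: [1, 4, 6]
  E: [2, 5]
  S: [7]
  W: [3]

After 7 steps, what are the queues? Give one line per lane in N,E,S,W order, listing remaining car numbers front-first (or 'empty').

Step 1 [NS]: N:car1-GO,E:wait,S:car7-GO,W:wait | queues: N=2 E=2 S=0 W=1
Step 2 [NS]: N:car4-GO,E:wait,S:empty,W:wait | queues: N=1 E=2 S=0 W=1
Step 3 [NS]: N:car6-GO,E:wait,S:empty,W:wait | queues: N=0 E=2 S=0 W=1
Step 4 [NS]: N:empty,E:wait,S:empty,W:wait | queues: N=0 E=2 S=0 W=1
Step 5 [EW]: N:wait,E:car2-GO,S:wait,W:car3-GO | queues: N=0 E=1 S=0 W=0
Step 6 [EW]: N:wait,E:car5-GO,S:wait,W:empty | queues: N=0 E=0 S=0 W=0

N: empty
E: empty
S: empty
W: empty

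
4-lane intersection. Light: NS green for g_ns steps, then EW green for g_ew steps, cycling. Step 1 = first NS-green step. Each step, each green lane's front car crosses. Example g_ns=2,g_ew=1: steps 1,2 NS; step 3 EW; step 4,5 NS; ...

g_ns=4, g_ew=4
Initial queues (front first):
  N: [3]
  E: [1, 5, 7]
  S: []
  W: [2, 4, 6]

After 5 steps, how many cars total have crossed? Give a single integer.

Step 1 [NS]: N:car3-GO,E:wait,S:empty,W:wait | queues: N=0 E=3 S=0 W=3
Step 2 [NS]: N:empty,E:wait,S:empty,W:wait | queues: N=0 E=3 S=0 W=3
Step 3 [NS]: N:empty,E:wait,S:empty,W:wait | queues: N=0 E=3 S=0 W=3
Step 4 [NS]: N:empty,E:wait,S:empty,W:wait | queues: N=0 E=3 S=0 W=3
Step 5 [EW]: N:wait,E:car1-GO,S:wait,W:car2-GO | queues: N=0 E=2 S=0 W=2
Cars crossed by step 5: 3

Answer: 3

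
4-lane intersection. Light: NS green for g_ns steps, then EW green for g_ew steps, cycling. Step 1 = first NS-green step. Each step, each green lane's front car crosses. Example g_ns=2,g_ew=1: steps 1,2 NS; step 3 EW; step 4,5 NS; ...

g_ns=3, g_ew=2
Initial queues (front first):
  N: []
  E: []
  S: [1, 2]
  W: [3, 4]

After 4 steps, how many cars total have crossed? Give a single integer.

Answer: 3

Derivation:
Step 1 [NS]: N:empty,E:wait,S:car1-GO,W:wait | queues: N=0 E=0 S=1 W=2
Step 2 [NS]: N:empty,E:wait,S:car2-GO,W:wait | queues: N=0 E=0 S=0 W=2
Step 3 [NS]: N:empty,E:wait,S:empty,W:wait | queues: N=0 E=0 S=0 W=2
Step 4 [EW]: N:wait,E:empty,S:wait,W:car3-GO | queues: N=0 E=0 S=0 W=1
Cars crossed by step 4: 3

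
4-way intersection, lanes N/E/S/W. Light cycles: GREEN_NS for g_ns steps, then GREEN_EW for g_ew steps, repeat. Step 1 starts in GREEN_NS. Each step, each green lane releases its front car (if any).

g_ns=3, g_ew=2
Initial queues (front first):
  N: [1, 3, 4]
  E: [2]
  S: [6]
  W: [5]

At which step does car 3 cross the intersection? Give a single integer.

Step 1 [NS]: N:car1-GO,E:wait,S:car6-GO,W:wait | queues: N=2 E=1 S=0 W=1
Step 2 [NS]: N:car3-GO,E:wait,S:empty,W:wait | queues: N=1 E=1 S=0 W=1
Step 3 [NS]: N:car4-GO,E:wait,S:empty,W:wait | queues: N=0 E=1 S=0 W=1
Step 4 [EW]: N:wait,E:car2-GO,S:wait,W:car5-GO | queues: N=0 E=0 S=0 W=0
Car 3 crosses at step 2

2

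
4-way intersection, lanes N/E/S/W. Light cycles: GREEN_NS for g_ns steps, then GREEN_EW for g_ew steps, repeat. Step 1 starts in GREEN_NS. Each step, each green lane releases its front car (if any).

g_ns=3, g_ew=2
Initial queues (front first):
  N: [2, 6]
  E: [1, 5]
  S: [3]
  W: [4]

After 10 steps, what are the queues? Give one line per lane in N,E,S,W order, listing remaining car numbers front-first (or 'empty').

Step 1 [NS]: N:car2-GO,E:wait,S:car3-GO,W:wait | queues: N=1 E=2 S=0 W=1
Step 2 [NS]: N:car6-GO,E:wait,S:empty,W:wait | queues: N=0 E=2 S=0 W=1
Step 3 [NS]: N:empty,E:wait,S:empty,W:wait | queues: N=0 E=2 S=0 W=1
Step 4 [EW]: N:wait,E:car1-GO,S:wait,W:car4-GO | queues: N=0 E=1 S=0 W=0
Step 5 [EW]: N:wait,E:car5-GO,S:wait,W:empty | queues: N=0 E=0 S=0 W=0

N: empty
E: empty
S: empty
W: empty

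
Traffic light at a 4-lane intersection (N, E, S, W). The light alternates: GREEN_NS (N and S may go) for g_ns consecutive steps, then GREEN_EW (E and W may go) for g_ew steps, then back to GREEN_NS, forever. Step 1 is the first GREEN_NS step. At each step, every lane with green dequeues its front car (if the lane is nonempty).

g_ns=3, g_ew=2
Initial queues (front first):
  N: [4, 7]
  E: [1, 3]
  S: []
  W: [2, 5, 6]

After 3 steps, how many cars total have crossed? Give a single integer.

Answer: 2

Derivation:
Step 1 [NS]: N:car4-GO,E:wait,S:empty,W:wait | queues: N=1 E=2 S=0 W=3
Step 2 [NS]: N:car7-GO,E:wait,S:empty,W:wait | queues: N=0 E=2 S=0 W=3
Step 3 [NS]: N:empty,E:wait,S:empty,W:wait | queues: N=0 E=2 S=0 W=3
Cars crossed by step 3: 2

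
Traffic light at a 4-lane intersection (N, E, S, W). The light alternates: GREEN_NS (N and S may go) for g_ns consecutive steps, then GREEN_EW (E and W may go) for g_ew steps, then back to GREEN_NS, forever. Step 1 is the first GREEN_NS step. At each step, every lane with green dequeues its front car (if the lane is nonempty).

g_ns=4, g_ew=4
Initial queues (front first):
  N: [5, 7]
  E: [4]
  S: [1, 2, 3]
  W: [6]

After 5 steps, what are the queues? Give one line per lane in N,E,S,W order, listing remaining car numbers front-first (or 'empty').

Step 1 [NS]: N:car5-GO,E:wait,S:car1-GO,W:wait | queues: N=1 E=1 S=2 W=1
Step 2 [NS]: N:car7-GO,E:wait,S:car2-GO,W:wait | queues: N=0 E=1 S=1 W=1
Step 3 [NS]: N:empty,E:wait,S:car3-GO,W:wait | queues: N=0 E=1 S=0 W=1
Step 4 [NS]: N:empty,E:wait,S:empty,W:wait | queues: N=0 E=1 S=0 W=1
Step 5 [EW]: N:wait,E:car4-GO,S:wait,W:car6-GO | queues: N=0 E=0 S=0 W=0

N: empty
E: empty
S: empty
W: empty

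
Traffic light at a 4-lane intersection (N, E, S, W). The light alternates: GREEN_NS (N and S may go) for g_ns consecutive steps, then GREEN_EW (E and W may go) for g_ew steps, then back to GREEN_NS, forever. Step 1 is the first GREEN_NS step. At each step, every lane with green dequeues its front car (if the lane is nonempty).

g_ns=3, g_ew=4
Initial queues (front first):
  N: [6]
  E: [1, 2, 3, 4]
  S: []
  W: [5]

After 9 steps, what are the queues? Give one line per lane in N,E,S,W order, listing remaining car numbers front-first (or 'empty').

Step 1 [NS]: N:car6-GO,E:wait,S:empty,W:wait | queues: N=0 E=4 S=0 W=1
Step 2 [NS]: N:empty,E:wait,S:empty,W:wait | queues: N=0 E=4 S=0 W=1
Step 3 [NS]: N:empty,E:wait,S:empty,W:wait | queues: N=0 E=4 S=0 W=1
Step 4 [EW]: N:wait,E:car1-GO,S:wait,W:car5-GO | queues: N=0 E=3 S=0 W=0
Step 5 [EW]: N:wait,E:car2-GO,S:wait,W:empty | queues: N=0 E=2 S=0 W=0
Step 6 [EW]: N:wait,E:car3-GO,S:wait,W:empty | queues: N=0 E=1 S=0 W=0
Step 7 [EW]: N:wait,E:car4-GO,S:wait,W:empty | queues: N=0 E=0 S=0 W=0

N: empty
E: empty
S: empty
W: empty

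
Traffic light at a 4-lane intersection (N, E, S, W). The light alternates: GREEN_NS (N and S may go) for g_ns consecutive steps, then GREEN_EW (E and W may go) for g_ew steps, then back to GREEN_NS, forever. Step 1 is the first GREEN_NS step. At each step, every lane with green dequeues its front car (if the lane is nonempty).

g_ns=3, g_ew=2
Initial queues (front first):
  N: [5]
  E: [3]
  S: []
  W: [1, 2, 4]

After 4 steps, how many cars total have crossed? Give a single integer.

Step 1 [NS]: N:car5-GO,E:wait,S:empty,W:wait | queues: N=0 E=1 S=0 W=3
Step 2 [NS]: N:empty,E:wait,S:empty,W:wait | queues: N=0 E=1 S=0 W=3
Step 3 [NS]: N:empty,E:wait,S:empty,W:wait | queues: N=0 E=1 S=0 W=3
Step 4 [EW]: N:wait,E:car3-GO,S:wait,W:car1-GO | queues: N=0 E=0 S=0 W=2
Cars crossed by step 4: 3

Answer: 3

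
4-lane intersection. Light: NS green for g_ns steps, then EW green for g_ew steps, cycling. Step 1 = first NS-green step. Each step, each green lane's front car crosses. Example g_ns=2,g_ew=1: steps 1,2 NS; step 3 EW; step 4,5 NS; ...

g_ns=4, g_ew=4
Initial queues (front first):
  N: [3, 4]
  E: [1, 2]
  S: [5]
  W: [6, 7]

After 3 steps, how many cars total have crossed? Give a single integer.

Answer: 3

Derivation:
Step 1 [NS]: N:car3-GO,E:wait,S:car5-GO,W:wait | queues: N=1 E=2 S=0 W=2
Step 2 [NS]: N:car4-GO,E:wait,S:empty,W:wait | queues: N=0 E=2 S=0 W=2
Step 3 [NS]: N:empty,E:wait,S:empty,W:wait | queues: N=0 E=2 S=0 W=2
Cars crossed by step 3: 3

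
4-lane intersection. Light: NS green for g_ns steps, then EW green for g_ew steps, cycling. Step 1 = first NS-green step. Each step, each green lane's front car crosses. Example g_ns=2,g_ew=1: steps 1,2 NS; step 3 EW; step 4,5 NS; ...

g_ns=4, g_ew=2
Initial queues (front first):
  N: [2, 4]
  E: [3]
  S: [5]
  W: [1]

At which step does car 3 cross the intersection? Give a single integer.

Step 1 [NS]: N:car2-GO,E:wait,S:car5-GO,W:wait | queues: N=1 E=1 S=0 W=1
Step 2 [NS]: N:car4-GO,E:wait,S:empty,W:wait | queues: N=0 E=1 S=0 W=1
Step 3 [NS]: N:empty,E:wait,S:empty,W:wait | queues: N=0 E=1 S=0 W=1
Step 4 [NS]: N:empty,E:wait,S:empty,W:wait | queues: N=0 E=1 S=0 W=1
Step 5 [EW]: N:wait,E:car3-GO,S:wait,W:car1-GO | queues: N=0 E=0 S=0 W=0
Car 3 crosses at step 5

5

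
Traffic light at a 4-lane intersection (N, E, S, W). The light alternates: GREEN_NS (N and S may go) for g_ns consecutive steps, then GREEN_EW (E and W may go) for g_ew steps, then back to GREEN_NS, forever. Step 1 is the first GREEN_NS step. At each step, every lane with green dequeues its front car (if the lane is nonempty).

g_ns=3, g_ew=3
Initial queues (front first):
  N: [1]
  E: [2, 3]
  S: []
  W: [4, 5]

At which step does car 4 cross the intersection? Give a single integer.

Step 1 [NS]: N:car1-GO,E:wait,S:empty,W:wait | queues: N=0 E=2 S=0 W=2
Step 2 [NS]: N:empty,E:wait,S:empty,W:wait | queues: N=0 E=2 S=0 W=2
Step 3 [NS]: N:empty,E:wait,S:empty,W:wait | queues: N=0 E=2 S=0 W=2
Step 4 [EW]: N:wait,E:car2-GO,S:wait,W:car4-GO | queues: N=0 E=1 S=0 W=1
Step 5 [EW]: N:wait,E:car3-GO,S:wait,W:car5-GO | queues: N=0 E=0 S=0 W=0
Car 4 crosses at step 4

4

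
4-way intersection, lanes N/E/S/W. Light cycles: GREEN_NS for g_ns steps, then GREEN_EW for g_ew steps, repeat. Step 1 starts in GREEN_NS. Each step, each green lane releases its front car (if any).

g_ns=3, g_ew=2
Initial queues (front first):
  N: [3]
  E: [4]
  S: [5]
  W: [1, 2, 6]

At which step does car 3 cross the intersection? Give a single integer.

Step 1 [NS]: N:car3-GO,E:wait,S:car5-GO,W:wait | queues: N=0 E=1 S=0 W=3
Step 2 [NS]: N:empty,E:wait,S:empty,W:wait | queues: N=0 E=1 S=0 W=3
Step 3 [NS]: N:empty,E:wait,S:empty,W:wait | queues: N=0 E=1 S=0 W=3
Step 4 [EW]: N:wait,E:car4-GO,S:wait,W:car1-GO | queues: N=0 E=0 S=0 W=2
Step 5 [EW]: N:wait,E:empty,S:wait,W:car2-GO | queues: N=0 E=0 S=0 W=1
Step 6 [NS]: N:empty,E:wait,S:empty,W:wait | queues: N=0 E=0 S=0 W=1
Step 7 [NS]: N:empty,E:wait,S:empty,W:wait | queues: N=0 E=0 S=0 W=1
Step 8 [NS]: N:empty,E:wait,S:empty,W:wait | queues: N=0 E=0 S=0 W=1
Step 9 [EW]: N:wait,E:empty,S:wait,W:car6-GO | queues: N=0 E=0 S=0 W=0
Car 3 crosses at step 1

1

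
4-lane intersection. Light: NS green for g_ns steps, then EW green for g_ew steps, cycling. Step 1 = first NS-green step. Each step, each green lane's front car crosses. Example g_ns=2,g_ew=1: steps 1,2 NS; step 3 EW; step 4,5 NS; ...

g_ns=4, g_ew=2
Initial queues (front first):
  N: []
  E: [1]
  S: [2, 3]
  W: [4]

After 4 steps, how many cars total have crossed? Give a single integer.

Step 1 [NS]: N:empty,E:wait,S:car2-GO,W:wait | queues: N=0 E=1 S=1 W=1
Step 2 [NS]: N:empty,E:wait,S:car3-GO,W:wait | queues: N=0 E=1 S=0 W=1
Step 3 [NS]: N:empty,E:wait,S:empty,W:wait | queues: N=0 E=1 S=0 W=1
Step 4 [NS]: N:empty,E:wait,S:empty,W:wait | queues: N=0 E=1 S=0 W=1
Cars crossed by step 4: 2

Answer: 2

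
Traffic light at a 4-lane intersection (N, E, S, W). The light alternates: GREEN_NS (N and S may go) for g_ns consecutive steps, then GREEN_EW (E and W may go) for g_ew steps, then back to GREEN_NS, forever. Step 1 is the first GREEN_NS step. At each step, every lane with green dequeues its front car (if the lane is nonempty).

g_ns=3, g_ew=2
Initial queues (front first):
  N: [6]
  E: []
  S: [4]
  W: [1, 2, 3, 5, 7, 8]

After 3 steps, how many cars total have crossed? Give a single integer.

Answer: 2

Derivation:
Step 1 [NS]: N:car6-GO,E:wait,S:car4-GO,W:wait | queues: N=0 E=0 S=0 W=6
Step 2 [NS]: N:empty,E:wait,S:empty,W:wait | queues: N=0 E=0 S=0 W=6
Step 3 [NS]: N:empty,E:wait,S:empty,W:wait | queues: N=0 E=0 S=0 W=6
Cars crossed by step 3: 2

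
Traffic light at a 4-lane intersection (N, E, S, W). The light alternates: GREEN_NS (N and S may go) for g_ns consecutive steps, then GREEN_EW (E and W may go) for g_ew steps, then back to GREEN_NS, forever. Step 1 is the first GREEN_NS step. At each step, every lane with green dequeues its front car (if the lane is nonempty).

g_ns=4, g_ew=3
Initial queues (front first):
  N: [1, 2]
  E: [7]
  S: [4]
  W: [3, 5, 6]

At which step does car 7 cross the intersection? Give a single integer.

Step 1 [NS]: N:car1-GO,E:wait,S:car4-GO,W:wait | queues: N=1 E=1 S=0 W=3
Step 2 [NS]: N:car2-GO,E:wait,S:empty,W:wait | queues: N=0 E=1 S=0 W=3
Step 3 [NS]: N:empty,E:wait,S:empty,W:wait | queues: N=0 E=1 S=0 W=3
Step 4 [NS]: N:empty,E:wait,S:empty,W:wait | queues: N=0 E=1 S=0 W=3
Step 5 [EW]: N:wait,E:car7-GO,S:wait,W:car3-GO | queues: N=0 E=0 S=0 W=2
Step 6 [EW]: N:wait,E:empty,S:wait,W:car5-GO | queues: N=0 E=0 S=0 W=1
Step 7 [EW]: N:wait,E:empty,S:wait,W:car6-GO | queues: N=0 E=0 S=0 W=0
Car 7 crosses at step 5

5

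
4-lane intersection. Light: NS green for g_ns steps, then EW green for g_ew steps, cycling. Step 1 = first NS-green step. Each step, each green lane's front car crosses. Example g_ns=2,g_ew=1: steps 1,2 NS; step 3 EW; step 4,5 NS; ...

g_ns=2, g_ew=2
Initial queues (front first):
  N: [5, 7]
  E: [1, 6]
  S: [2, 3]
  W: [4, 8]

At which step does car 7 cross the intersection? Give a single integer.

Step 1 [NS]: N:car5-GO,E:wait,S:car2-GO,W:wait | queues: N=1 E=2 S=1 W=2
Step 2 [NS]: N:car7-GO,E:wait,S:car3-GO,W:wait | queues: N=0 E=2 S=0 W=2
Step 3 [EW]: N:wait,E:car1-GO,S:wait,W:car4-GO | queues: N=0 E=1 S=0 W=1
Step 4 [EW]: N:wait,E:car6-GO,S:wait,W:car8-GO | queues: N=0 E=0 S=0 W=0
Car 7 crosses at step 2

2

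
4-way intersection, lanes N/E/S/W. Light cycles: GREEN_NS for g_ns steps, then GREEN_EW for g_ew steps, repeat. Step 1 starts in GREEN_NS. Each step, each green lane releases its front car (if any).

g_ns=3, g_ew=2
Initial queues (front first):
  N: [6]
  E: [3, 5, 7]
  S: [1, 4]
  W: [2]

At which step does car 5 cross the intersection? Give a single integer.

Step 1 [NS]: N:car6-GO,E:wait,S:car1-GO,W:wait | queues: N=0 E=3 S=1 W=1
Step 2 [NS]: N:empty,E:wait,S:car4-GO,W:wait | queues: N=0 E=3 S=0 W=1
Step 3 [NS]: N:empty,E:wait,S:empty,W:wait | queues: N=0 E=3 S=0 W=1
Step 4 [EW]: N:wait,E:car3-GO,S:wait,W:car2-GO | queues: N=0 E=2 S=0 W=0
Step 5 [EW]: N:wait,E:car5-GO,S:wait,W:empty | queues: N=0 E=1 S=0 W=0
Step 6 [NS]: N:empty,E:wait,S:empty,W:wait | queues: N=0 E=1 S=0 W=0
Step 7 [NS]: N:empty,E:wait,S:empty,W:wait | queues: N=0 E=1 S=0 W=0
Step 8 [NS]: N:empty,E:wait,S:empty,W:wait | queues: N=0 E=1 S=0 W=0
Step 9 [EW]: N:wait,E:car7-GO,S:wait,W:empty | queues: N=0 E=0 S=0 W=0
Car 5 crosses at step 5

5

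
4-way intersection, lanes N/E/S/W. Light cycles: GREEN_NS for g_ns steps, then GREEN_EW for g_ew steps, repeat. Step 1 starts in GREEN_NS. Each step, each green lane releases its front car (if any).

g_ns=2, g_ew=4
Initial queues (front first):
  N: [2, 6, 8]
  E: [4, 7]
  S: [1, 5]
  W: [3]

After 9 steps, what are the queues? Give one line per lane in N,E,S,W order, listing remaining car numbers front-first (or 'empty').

Step 1 [NS]: N:car2-GO,E:wait,S:car1-GO,W:wait | queues: N=2 E=2 S=1 W=1
Step 2 [NS]: N:car6-GO,E:wait,S:car5-GO,W:wait | queues: N=1 E=2 S=0 W=1
Step 3 [EW]: N:wait,E:car4-GO,S:wait,W:car3-GO | queues: N=1 E=1 S=0 W=0
Step 4 [EW]: N:wait,E:car7-GO,S:wait,W:empty | queues: N=1 E=0 S=0 W=0
Step 5 [EW]: N:wait,E:empty,S:wait,W:empty | queues: N=1 E=0 S=0 W=0
Step 6 [EW]: N:wait,E:empty,S:wait,W:empty | queues: N=1 E=0 S=0 W=0
Step 7 [NS]: N:car8-GO,E:wait,S:empty,W:wait | queues: N=0 E=0 S=0 W=0

N: empty
E: empty
S: empty
W: empty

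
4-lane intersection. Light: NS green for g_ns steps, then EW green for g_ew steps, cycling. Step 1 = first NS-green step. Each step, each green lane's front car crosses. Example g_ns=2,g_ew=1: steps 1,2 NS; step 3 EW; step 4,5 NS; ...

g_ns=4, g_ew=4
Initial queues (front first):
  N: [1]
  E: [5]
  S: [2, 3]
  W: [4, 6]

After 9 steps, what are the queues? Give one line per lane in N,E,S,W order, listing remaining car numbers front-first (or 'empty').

Step 1 [NS]: N:car1-GO,E:wait,S:car2-GO,W:wait | queues: N=0 E=1 S=1 W=2
Step 2 [NS]: N:empty,E:wait,S:car3-GO,W:wait | queues: N=0 E=1 S=0 W=2
Step 3 [NS]: N:empty,E:wait,S:empty,W:wait | queues: N=0 E=1 S=0 W=2
Step 4 [NS]: N:empty,E:wait,S:empty,W:wait | queues: N=0 E=1 S=0 W=2
Step 5 [EW]: N:wait,E:car5-GO,S:wait,W:car4-GO | queues: N=0 E=0 S=0 W=1
Step 6 [EW]: N:wait,E:empty,S:wait,W:car6-GO | queues: N=0 E=0 S=0 W=0

N: empty
E: empty
S: empty
W: empty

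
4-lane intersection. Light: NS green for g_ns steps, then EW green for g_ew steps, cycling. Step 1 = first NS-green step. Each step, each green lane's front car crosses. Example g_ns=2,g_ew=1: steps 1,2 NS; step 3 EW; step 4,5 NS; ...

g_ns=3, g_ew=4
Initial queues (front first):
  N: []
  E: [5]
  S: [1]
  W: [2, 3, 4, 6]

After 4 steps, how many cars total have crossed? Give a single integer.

Step 1 [NS]: N:empty,E:wait,S:car1-GO,W:wait | queues: N=0 E=1 S=0 W=4
Step 2 [NS]: N:empty,E:wait,S:empty,W:wait | queues: N=0 E=1 S=0 W=4
Step 3 [NS]: N:empty,E:wait,S:empty,W:wait | queues: N=0 E=1 S=0 W=4
Step 4 [EW]: N:wait,E:car5-GO,S:wait,W:car2-GO | queues: N=0 E=0 S=0 W=3
Cars crossed by step 4: 3

Answer: 3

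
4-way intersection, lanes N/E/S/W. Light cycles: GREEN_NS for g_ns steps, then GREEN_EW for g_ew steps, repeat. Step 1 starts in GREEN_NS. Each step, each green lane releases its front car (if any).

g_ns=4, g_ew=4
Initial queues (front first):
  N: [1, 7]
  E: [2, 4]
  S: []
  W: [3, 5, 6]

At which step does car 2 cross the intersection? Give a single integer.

Step 1 [NS]: N:car1-GO,E:wait,S:empty,W:wait | queues: N=1 E=2 S=0 W=3
Step 2 [NS]: N:car7-GO,E:wait,S:empty,W:wait | queues: N=0 E=2 S=0 W=3
Step 3 [NS]: N:empty,E:wait,S:empty,W:wait | queues: N=0 E=2 S=0 W=3
Step 4 [NS]: N:empty,E:wait,S:empty,W:wait | queues: N=0 E=2 S=0 W=3
Step 5 [EW]: N:wait,E:car2-GO,S:wait,W:car3-GO | queues: N=0 E=1 S=0 W=2
Step 6 [EW]: N:wait,E:car4-GO,S:wait,W:car5-GO | queues: N=0 E=0 S=0 W=1
Step 7 [EW]: N:wait,E:empty,S:wait,W:car6-GO | queues: N=0 E=0 S=0 W=0
Car 2 crosses at step 5

5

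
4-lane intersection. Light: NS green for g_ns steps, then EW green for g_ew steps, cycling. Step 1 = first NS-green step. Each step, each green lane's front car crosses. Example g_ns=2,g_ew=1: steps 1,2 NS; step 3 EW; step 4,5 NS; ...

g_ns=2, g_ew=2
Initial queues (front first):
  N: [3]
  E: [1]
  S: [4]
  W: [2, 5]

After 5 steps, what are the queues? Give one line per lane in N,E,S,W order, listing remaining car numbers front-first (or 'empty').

Step 1 [NS]: N:car3-GO,E:wait,S:car4-GO,W:wait | queues: N=0 E=1 S=0 W=2
Step 2 [NS]: N:empty,E:wait,S:empty,W:wait | queues: N=0 E=1 S=0 W=2
Step 3 [EW]: N:wait,E:car1-GO,S:wait,W:car2-GO | queues: N=0 E=0 S=0 W=1
Step 4 [EW]: N:wait,E:empty,S:wait,W:car5-GO | queues: N=0 E=0 S=0 W=0

N: empty
E: empty
S: empty
W: empty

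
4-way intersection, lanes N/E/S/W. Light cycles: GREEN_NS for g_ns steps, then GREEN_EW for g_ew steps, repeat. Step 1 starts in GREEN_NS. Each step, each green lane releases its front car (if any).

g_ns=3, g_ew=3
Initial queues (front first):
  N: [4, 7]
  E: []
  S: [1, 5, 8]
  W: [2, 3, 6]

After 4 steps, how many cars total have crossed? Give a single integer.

Step 1 [NS]: N:car4-GO,E:wait,S:car1-GO,W:wait | queues: N=1 E=0 S=2 W=3
Step 2 [NS]: N:car7-GO,E:wait,S:car5-GO,W:wait | queues: N=0 E=0 S=1 W=3
Step 3 [NS]: N:empty,E:wait,S:car8-GO,W:wait | queues: N=0 E=0 S=0 W=3
Step 4 [EW]: N:wait,E:empty,S:wait,W:car2-GO | queues: N=0 E=0 S=0 W=2
Cars crossed by step 4: 6

Answer: 6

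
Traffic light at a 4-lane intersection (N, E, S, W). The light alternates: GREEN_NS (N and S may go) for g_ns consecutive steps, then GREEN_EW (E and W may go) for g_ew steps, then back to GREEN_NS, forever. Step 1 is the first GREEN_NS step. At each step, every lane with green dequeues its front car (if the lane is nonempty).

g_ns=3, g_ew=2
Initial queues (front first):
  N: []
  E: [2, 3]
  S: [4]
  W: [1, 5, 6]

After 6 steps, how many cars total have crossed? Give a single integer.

Answer: 5

Derivation:
Step 1 [NS]: N:empty,E:wait,S:car4-GO,W:wait | queues: N=0 E=2 S=0 W=3
Step 2 [NS]: N:empty,E:wait,S:empty,W:wait | queues: N=0 E=2 S=0 W=3
Step 3 [NS]: N:empty,E:wait,S:empty,W:wait | queues: N=0 E=2 S=0 W=3
Step 4 [EW]: N:wait,E:car2-GO,S:wait,W:car1-GO | queues: N=0 E=1 S=0 W=2
Step 5 [EW]: N:wait,E:car3-GO,S:wait,W:car5-GO | queues: N=0 E=0 S=0 W=1
Step 6 [NS]: N:empty,E:wait,S:empty,W:wait | queues: N=0 E=0 S=0 W=1
Cars crossed by step 6: 5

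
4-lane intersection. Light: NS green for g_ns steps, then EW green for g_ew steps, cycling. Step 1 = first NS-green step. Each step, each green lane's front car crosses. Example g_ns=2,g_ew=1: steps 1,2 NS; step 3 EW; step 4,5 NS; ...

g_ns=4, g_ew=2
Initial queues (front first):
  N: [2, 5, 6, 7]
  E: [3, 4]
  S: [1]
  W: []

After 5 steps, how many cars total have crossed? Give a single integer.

Step 1 [NS]: N:car2-GO,E:wait,S:car1-GO,W:wait | queues: N=3 E=2 S=0 W=0
Step 2 [NS]: N:car5-GO,E:wait,S:empty,W:wait | queues: N=2 E=2 S=0 W=0
Step 3 [NS]: N:car6-GO,E:wait,S:empty,W:wait | queues: N=1 E=2 S=0 W=0
Step 4 [NS]: N:car7-GO,E:wait,S:empty,W:wait | queues: N=0 E=2 S=0 W=0
Step 5 [EW]: N:wait,E:car3-GO,S:wait,W:empty | queues: N=0 E=1 S=0 W=0
Cars crossed by step 5: 6

Answer: 6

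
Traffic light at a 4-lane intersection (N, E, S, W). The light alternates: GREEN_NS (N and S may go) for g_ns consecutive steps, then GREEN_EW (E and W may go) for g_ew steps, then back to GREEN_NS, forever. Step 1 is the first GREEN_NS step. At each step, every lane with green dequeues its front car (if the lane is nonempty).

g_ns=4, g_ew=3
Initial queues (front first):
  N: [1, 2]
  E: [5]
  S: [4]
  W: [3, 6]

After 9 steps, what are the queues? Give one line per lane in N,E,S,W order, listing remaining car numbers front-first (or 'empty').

Step 1 [NS]: N:car1-GO,E:wait,S:car4-GO,W:wait | queues: N=1 E=1 S=0 W=2
Step 2 [NS]: N:car2-GO,E:wait,S:empty,W:wait | queues: N=0 E=1 S=0 W=2
Step 3 [NS]: N:empty,E:wait,S:empty,W:wait | queues: N=0 E=1 S=0 W=2
Step 4 [NS]: N:empty,E:wait,S:empty,W:wait | queues: N=0 E=1 S=0 W=2
Step 5 [EW]: N:wait,E:car5-GO,S:wait,W:car3-GO | queues: N=0 E=0 S=0 W=1
Step 6 [EW]: N:wait,E:empty,S:wait,W:car6-GO | queues: N=0 E=0 S=0 W=0

N: empty
E: empty
S: empty
W: empty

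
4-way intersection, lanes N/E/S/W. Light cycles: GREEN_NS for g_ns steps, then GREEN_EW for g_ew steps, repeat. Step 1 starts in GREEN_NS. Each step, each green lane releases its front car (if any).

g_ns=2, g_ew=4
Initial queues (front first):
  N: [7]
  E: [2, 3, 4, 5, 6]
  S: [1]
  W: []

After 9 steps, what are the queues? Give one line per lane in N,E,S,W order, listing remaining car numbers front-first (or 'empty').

Step 1 [NS]: N:car7-GO,E:wait,S:car1-GO,W:wait | queues: N=0 E=5 S=0 W=0
Step 2 [NS]: N:empty,E:wait,S:empty,W:wait | queues: N=0 E=5 S=0 W=0
Step 3 [EW]: N:wait,E:car2-GO,S:wait,W:empty | queues: N=0 E=4 S=0 W=0
Step 4 [EW]: N:wait,E:car3-GO,S:wait,W:empty | queues: N=0 E=3 S=0 W=0
Step 5 [EW]: N:wait,E:car4-GO,S:wait,W:empty | queues: N=0 E=2 S=0 W=0
Step 6 [EW]: N:wait,E:car5-GO,S:wait,W:empty | queues: N=0 E=1 S=0 W=0
Step 7 [NS]: N:empty,E:wait,S:empty,W:wait | queues: N=0 E=1 S=0 W=0
Step 8 [NS]: N:empty,E:wait,S:empty,W:wait | queues: N=0 E=1 S=0 W=0
Step 9 [EW]: N:wait,E:car6-GO,S:wait,W:empty | queues: N=0 E=0 S=0 W=0

N: empty
E: empty
S: empty
W: empty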